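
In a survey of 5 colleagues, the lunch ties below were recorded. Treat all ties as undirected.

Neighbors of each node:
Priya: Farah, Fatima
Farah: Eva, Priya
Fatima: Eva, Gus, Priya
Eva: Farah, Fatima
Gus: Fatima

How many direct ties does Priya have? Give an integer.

Priya is directly tied to Farah and Fatima. That is 2 neighbors, so the degree of Priya is 2.

2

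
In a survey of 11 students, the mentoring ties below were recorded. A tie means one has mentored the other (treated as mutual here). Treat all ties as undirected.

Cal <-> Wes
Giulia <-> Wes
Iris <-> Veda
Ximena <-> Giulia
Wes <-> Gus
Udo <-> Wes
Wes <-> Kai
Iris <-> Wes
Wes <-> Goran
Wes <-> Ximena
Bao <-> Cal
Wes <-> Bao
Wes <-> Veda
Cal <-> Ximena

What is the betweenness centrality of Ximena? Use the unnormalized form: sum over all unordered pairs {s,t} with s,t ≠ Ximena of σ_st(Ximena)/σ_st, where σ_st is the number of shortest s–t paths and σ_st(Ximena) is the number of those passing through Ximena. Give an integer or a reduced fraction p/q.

1/2

Pairs whose geodesics pass through Ximena — Cal–Giulia: 1/2.
All other pairs contribute 0.
Summing the contributions gives betweenness(Ximena) = 1/2.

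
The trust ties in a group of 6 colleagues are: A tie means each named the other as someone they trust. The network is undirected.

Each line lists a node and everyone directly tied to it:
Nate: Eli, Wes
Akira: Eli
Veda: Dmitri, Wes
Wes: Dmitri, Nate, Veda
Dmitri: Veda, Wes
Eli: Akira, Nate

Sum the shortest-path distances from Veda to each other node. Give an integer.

Distances from Veda: Akira:4, Dmitri:1, Eli:3, Nate:2, Wes:1.
Sum = 4 + 1 + 3 + 2 + 1 = 11.

11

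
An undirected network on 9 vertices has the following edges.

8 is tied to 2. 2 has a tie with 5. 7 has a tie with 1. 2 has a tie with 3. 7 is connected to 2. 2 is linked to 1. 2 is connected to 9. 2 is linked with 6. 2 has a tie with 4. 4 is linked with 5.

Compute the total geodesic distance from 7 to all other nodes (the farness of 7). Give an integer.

Distances from 7: 1:1, 2:1, 3:2, 4:2, 5:2, 6:2, 8:2, 9:2.
Sum = 1 + 1 + 2 + 2 + 2 + 2 + 2 + 2 = 14.

14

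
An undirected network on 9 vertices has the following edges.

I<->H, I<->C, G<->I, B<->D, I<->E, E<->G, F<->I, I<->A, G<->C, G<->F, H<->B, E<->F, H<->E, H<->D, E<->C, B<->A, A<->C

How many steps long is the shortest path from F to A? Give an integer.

One shortest route is F – I – A, which uses 2 edges, and F and A are not directly tied, so nothing shorter exists. So d(F,A) = 2.

2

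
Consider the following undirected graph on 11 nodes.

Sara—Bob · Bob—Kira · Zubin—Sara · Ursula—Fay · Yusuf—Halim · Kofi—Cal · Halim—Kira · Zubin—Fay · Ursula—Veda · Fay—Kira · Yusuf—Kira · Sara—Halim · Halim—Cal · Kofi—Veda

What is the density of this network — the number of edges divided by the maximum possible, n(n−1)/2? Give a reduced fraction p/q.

There are 14 edges and 11 nodes, so the maximum possible is C(11,2) = 55.
Density = 14/55.

14/55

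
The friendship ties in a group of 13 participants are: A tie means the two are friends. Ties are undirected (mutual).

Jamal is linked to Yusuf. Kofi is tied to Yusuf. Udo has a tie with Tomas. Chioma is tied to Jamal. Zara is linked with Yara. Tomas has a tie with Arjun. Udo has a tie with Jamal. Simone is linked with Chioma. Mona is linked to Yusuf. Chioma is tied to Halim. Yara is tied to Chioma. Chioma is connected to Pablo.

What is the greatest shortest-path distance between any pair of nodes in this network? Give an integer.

Eccentricity of each node (its greatest distance to any other): Arjun:6, Chioma:4, Halim:5, Jamal:3, Kofi:5, Mona:5, Pablo:5, Simone:5, Tomas:5, Udo:4, Yara:5, Yusuf:4, Zara:6.
The maximum eccentricity is 6, realized for instance by the pair Zara–Arjun via Zara – Yara – Chioma – Jamal – Udo – Tomas – Arjun. So the diameter is 6.

6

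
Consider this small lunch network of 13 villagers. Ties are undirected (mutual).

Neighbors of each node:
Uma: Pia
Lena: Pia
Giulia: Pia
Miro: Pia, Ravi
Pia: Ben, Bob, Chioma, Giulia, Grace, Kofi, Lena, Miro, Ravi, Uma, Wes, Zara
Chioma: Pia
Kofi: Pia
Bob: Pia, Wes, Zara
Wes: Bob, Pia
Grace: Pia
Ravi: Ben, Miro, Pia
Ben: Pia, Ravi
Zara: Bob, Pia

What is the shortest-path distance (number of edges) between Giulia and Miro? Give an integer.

One shortest route is Giulia – Pia – Miro, which uses 2 edges, and Giulia and Miro are not directly tied, so nothing shorter exists. So d(Giulia,Miro) = 2.

2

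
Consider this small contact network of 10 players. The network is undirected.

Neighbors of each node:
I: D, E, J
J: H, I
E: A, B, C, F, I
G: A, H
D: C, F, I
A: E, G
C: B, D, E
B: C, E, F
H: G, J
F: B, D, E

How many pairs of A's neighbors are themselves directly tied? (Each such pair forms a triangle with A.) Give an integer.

0

A's neighbors are E and G, but none of them are tied to each other, so no triangle contains A.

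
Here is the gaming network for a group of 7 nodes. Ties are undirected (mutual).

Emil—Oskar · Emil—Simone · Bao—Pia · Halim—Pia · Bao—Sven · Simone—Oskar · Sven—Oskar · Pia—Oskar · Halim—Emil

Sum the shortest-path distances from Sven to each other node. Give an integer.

Distances from Sven: Bao:1, Emil:2, Halim:3, Oskar:1, Pia:2, Simone:2.
Sum = 1 + 2 + 3 + 1 + 2 + 2 = 11.

11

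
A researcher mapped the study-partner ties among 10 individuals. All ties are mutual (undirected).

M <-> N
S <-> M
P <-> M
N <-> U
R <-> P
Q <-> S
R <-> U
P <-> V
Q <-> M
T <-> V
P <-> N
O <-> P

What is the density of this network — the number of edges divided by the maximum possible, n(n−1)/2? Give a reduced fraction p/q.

4/15

There are 12 edges and 10 nodes, so the maximum possible is C(10,2) = 45.
Density = 12/45 = 4/15.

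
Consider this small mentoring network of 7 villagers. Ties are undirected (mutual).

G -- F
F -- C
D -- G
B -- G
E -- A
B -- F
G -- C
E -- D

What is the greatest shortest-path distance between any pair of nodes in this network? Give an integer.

Eccentricity of each node (its greatest distance to any other): A:4, B:4, C:4, D:2, E:3, F:4, G:3.
The maximum eccentricity is 4, realized for instance by the pair B–A via B – G – D – E – A. So the diameter is 4.

4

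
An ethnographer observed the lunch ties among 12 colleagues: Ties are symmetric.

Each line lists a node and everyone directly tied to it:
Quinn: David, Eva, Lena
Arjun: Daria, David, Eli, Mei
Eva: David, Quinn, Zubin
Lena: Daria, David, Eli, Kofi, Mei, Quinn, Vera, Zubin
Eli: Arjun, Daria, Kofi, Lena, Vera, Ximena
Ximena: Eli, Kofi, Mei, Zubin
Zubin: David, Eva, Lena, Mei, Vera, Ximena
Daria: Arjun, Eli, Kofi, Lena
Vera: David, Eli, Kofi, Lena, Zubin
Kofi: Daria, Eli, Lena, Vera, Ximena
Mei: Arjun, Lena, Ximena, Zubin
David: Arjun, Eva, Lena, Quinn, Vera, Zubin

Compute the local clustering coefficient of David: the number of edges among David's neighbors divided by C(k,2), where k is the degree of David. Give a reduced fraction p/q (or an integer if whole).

David's neighbors: Arjun, Eva, Lena, Quinn, Vera, and Zubin (k = 6).
Possible neighbor pairs: C(6,2) = 15. Edges among them: Eva–Quinn, Eva–Zubin, Lena–Quinn, Lena–Vera, Lena–Zubin, Vera–Zubin → e = 6.
Clustering(David) = 6/15 = 2/5.

2/5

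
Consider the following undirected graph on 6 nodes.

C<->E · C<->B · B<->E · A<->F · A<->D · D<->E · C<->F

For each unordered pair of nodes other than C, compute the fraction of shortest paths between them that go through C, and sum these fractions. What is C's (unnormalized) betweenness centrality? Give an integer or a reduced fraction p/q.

5/2

Pairs whose geodesics pass through C — E–F: 1; A–B: 1/2; F–B: 1.
All other pairs contribute 0.
Summing the contributions gives betweenness(C) = 5/2.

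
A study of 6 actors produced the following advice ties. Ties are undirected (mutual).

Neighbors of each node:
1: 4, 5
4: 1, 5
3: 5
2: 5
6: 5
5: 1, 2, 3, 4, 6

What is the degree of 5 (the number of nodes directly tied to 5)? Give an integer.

5

5 is directly tied to 1, 2, 3, 4, and 6. That is 5 neighbors, so the degree of 5 is 5.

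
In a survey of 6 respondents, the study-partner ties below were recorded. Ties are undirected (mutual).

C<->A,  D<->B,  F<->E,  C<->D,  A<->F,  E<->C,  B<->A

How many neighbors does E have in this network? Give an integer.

E is directly tied to C and F. That is 2 neighbors, so the degree of E is 2.

2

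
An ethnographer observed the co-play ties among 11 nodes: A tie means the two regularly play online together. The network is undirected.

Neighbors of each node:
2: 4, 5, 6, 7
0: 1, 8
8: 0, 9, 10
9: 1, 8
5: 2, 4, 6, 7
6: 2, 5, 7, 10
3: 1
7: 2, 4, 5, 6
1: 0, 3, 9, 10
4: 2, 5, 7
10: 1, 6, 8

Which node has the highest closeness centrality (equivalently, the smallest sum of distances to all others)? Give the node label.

Farness (sum of distances to all others) for each node — 0:28, 1:21, 2:24, 3:30, 4:31, 5:24, 6:19, 7:24, 8:23, 9:28, 10:18.
The smallest farness is 18, for 10, so 10 has the highest closeness.

10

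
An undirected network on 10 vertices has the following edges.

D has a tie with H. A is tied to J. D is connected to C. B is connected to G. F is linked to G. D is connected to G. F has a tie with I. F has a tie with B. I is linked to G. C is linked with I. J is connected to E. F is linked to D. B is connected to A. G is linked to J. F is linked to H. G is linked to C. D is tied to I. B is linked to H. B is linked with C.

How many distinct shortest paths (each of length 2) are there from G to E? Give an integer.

1

The shortest distance is 2, and the only length-2 path is G–J–E. So there is exactly 1 shortest path.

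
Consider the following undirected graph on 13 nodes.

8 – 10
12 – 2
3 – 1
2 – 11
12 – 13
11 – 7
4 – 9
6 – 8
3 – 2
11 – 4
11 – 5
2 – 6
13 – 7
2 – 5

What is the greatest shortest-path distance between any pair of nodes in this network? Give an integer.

Eccentricity of each node (its greatest distance to any other): 1:5, 2:3, 3:4, 4:5, 5:4, 6:4, 7:5, 8:5, 9:6, 10:6, 11:4, 12:4, 13:5.
The maximum eccentricity is 6, realized for instance by the pair 9–10 via 9 – 4 – 11 – 2 – 6 – 8 – 10. So the diameter is 6.

6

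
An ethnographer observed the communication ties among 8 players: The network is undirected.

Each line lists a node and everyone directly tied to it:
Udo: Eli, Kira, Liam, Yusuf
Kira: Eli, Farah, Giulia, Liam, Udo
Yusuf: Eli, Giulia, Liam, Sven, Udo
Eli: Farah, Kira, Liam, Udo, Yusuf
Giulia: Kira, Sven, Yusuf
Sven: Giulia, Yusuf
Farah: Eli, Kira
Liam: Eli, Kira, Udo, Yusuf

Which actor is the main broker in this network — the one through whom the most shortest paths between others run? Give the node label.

Yusuf

Unnormalized betweenness of each node: Eli:11/4, Farah:0, Giulia:7/4, Kira:4, Liam:1/4, Sven:0, Udo:1/4, Yusuf:5.
Yusuf has the largest value, 5, making it the main broker — the node through which the most shortest paths run.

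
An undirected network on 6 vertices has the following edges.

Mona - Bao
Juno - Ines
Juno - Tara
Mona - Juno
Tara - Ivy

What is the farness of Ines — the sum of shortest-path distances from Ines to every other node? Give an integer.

Distances from Ines: Bao:3, Ivy:3, Juno:1, Mona:2, Tara:2.
Sum = 3 + 3 + 1 + 2 + 2 = 11.

11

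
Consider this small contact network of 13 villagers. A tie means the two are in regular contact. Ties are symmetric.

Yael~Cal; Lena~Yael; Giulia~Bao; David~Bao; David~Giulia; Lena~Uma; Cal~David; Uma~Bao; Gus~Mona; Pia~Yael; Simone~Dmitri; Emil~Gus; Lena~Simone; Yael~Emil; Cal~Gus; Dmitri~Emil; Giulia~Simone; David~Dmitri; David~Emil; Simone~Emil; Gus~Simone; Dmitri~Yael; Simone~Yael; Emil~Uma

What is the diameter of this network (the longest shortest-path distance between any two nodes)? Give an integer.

Eccentricity of each node (its greatest distance to any other): Bao:4, Cal:3, David:3, Dmitri:3, Emil:2, Giulia:3, Gus:3, Lena:3, Mona:4, Pia:4, Simone:2, Uma:3, Yael:3.
The maximum eccentricity is 4, realized for instance by the pair Bao–Pia via Bao – Giulia – Simone – Yael – Pia. So the diameter is 4.

4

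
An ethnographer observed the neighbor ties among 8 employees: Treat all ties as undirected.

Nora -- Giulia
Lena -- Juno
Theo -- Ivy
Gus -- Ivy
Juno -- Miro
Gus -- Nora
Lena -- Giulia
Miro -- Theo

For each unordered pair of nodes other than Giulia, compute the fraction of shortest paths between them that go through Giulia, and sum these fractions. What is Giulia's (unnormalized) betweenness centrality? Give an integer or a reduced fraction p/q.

Pairs whose geodesics pass through Giulia — Gus–Juno: 1/2; Gus–Lena: 1; Ivy–Lena: 1/2; Miro–Nora: 1/2; Juno–Nora: 1; Lena–Nora: 1.
All other pairs contribute 0.
Summing the contributions gives betweenness(Giulia) = 9/2.

9/2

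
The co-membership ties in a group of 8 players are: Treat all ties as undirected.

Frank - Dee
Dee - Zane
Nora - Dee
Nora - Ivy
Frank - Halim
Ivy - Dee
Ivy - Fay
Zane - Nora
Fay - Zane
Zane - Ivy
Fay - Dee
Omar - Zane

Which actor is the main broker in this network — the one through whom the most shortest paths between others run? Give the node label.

Unnormalized betweenness of each node: Dee:31/3, Fay:0, Frank:6, Halim:0, Ivy:1/3, Nora:0, Omar:0, Zane:19/3.
Dee has the largest value, 31/3, making it the main broker — the node through which the most shortest paths run.

Dee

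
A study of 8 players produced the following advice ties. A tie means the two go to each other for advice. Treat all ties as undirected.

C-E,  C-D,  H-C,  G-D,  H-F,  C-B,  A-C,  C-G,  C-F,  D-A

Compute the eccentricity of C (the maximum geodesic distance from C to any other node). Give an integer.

Distances from C: A:1, B:1, D:1, E:1, F:1, G:1, H:1.
The largest is 1 (to A, B, G, D, F, E, and H), so the eccentricity of C is 1.

1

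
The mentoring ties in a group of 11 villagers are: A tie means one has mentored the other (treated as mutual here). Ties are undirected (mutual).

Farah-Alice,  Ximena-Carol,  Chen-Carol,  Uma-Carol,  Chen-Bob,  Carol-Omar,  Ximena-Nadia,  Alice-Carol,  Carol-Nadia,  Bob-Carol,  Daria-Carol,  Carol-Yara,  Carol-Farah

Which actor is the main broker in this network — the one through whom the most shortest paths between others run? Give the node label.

Unnormalized betweenness of each node: Alice:0, Bob:0, Carol:42, Chen:0, Daria:0, Farah:0, Nadia:0, Omar:0, Uma:0, Ximena:0, Yara:0.
Carol has the largest value, 42, making it the main broker — the node through which the most shortest paths run.

Carol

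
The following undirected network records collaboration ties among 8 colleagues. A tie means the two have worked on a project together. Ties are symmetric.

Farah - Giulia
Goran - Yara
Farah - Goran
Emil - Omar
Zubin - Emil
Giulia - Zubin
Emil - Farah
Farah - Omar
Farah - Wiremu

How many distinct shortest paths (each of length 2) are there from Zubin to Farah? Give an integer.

The shortest distance is 2. The length-2 paths are: Zubin–Emil–Farah; Zubin–Giulia–Farah.
That gives 2 distinct shortest paths.

2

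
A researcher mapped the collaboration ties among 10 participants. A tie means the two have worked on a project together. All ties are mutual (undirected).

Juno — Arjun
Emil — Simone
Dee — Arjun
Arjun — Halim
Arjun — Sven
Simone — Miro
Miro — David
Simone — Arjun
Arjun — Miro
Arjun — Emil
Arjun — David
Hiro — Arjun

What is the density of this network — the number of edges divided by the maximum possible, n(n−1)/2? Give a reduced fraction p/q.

4/15

There are 12 edges and 10 nodes, so the maximum possible is C(10,2) = 45.
Density = 12/45 = 4/15.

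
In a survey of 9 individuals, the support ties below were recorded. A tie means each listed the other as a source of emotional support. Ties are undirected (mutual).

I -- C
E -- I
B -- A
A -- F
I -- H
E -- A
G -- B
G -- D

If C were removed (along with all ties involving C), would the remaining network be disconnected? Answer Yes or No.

Even without C, every remaining node can still reach every other (the residual graph is connected), so C is not a cut vertex.

No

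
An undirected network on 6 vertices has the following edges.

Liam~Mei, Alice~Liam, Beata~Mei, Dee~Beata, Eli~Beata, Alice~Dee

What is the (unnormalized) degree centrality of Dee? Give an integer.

Dee is directly tied to Alice and Beata. That is 2 neighbors, so the degree of Dee is 2.

2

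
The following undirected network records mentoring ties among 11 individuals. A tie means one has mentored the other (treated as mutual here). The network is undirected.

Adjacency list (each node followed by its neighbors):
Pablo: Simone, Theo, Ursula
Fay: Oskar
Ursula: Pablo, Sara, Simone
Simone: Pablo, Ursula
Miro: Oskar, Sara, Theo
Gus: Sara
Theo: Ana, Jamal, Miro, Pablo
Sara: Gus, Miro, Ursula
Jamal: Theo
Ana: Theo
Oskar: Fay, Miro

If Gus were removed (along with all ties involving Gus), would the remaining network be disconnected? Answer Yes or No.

No

Even without Gus, every remaining node can still reach every other (the residual graph is connected), so Gus is not a cut vertex.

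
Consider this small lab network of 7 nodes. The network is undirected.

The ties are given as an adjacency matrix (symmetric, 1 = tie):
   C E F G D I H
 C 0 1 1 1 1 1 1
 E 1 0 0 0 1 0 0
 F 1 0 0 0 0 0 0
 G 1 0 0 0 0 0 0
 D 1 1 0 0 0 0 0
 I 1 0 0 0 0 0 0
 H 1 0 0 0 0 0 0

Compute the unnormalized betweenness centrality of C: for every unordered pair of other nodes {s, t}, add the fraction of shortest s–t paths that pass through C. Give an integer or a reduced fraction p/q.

Pairs whose geodesics pass through C — E–F: 1; E–G: 1; E–I: 1; E–H: 1; F–G: 1; F–D: 1; F–I: 1; F–H: 1; G–D: 1; G–I: 1; G–H: 1; D–I: 1; D–H: 1; I–H: 1.
All other pairs contribute 0.
Summing the contributions gives betweenness(C) = 14.

14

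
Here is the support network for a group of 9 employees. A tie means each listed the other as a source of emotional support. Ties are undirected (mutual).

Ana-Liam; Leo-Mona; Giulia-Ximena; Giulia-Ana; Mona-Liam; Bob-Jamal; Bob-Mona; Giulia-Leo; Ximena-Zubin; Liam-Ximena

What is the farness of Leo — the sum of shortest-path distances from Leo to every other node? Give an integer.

Distances from Leo: Ana:2, Bob:2, Giulia:1, Jamal:3, Liam:2, Mona:1, Ximena:2, Zubin:3.
Sum = 2 + 2 + 1 + 3 + 2 + 1 + 2 + 3 = 16.

16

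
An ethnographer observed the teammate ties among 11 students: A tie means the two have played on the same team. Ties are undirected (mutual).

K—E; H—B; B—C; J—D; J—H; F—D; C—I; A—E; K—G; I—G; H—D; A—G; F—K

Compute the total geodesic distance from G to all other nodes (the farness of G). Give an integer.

Distances from G: A:1, B:3, C:2, D:3, E:2, F:2, H:4, I:1, J:4, K:1.
Sum = 1 + 3 + 2 + 3 + 2 + 2 + 4 + 1 + 4 + 1 = 23.

23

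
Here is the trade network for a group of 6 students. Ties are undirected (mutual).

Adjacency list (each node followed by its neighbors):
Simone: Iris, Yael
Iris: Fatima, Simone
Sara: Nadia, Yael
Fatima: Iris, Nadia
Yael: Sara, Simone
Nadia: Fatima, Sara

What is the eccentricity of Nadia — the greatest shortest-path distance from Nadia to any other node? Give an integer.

3

Distances from Nadia: Fatima:1, Iris:2, Sara:1, Simone:3, Yael:2.
The largest is 3 (to Simone), so the eccentricity of Nadia is 3.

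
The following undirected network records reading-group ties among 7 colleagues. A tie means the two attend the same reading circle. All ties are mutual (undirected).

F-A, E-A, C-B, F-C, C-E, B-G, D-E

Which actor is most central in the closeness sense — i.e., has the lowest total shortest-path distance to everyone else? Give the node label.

C

Farness (sum of distances to all others) for each node — A:13, B:12, C:9, D:15, E:10, F:12, G:17.
The smallest farness is 9, for C, so C has the highest closeness.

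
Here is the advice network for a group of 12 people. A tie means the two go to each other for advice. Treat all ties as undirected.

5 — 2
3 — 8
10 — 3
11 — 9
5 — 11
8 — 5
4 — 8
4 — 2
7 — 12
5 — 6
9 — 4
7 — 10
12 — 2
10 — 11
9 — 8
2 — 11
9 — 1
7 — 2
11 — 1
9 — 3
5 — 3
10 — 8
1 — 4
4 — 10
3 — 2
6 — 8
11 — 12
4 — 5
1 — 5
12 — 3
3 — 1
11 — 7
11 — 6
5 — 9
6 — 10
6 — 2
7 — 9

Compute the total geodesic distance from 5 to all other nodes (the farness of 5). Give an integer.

Distances from 5: 1:1, 2:1, 3:1, 4:1, 6:1, 7:2, 8:1, 9:1, 10:2, 11:1, 12:2.
Sum = 1 + 1 + 1 + 1 + 1 + 2 + 1 + 1 + 2 + 1 + 2 = 14.

14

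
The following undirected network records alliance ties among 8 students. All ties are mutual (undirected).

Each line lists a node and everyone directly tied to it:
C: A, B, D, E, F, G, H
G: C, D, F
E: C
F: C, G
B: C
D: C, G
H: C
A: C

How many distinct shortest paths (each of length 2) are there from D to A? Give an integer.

The shortest distance is 2, and the only length-2 path is D–C–A. So there is exactly 1 shortest path.

1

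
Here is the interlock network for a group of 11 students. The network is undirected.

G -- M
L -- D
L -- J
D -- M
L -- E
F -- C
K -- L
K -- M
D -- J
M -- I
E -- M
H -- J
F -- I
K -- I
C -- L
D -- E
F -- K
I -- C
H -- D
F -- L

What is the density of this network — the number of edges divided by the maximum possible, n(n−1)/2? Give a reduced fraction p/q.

There are 20 edges and 11 nodes, so the maximum possible is C(11,2) = 55.
Density = 20/55 = 4/11.

4/11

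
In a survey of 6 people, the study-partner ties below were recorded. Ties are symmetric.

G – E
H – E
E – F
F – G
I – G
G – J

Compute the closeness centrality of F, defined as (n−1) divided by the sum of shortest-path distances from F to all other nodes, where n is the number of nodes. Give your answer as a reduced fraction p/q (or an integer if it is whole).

Distances from F: E:1, G:1, H:2, I:2, J:2. Sum = 8.
n = 6, so closeness = 5/8.

5/8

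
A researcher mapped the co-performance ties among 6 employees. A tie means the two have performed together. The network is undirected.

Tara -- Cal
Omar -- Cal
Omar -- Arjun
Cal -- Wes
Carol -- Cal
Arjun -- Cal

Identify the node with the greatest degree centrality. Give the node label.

Degrees — Arjun:2, Cal:5, Carol:1, Omar:2, Tara:1, Wes:1.
The maximum is 5, attained only by Cal.

Cal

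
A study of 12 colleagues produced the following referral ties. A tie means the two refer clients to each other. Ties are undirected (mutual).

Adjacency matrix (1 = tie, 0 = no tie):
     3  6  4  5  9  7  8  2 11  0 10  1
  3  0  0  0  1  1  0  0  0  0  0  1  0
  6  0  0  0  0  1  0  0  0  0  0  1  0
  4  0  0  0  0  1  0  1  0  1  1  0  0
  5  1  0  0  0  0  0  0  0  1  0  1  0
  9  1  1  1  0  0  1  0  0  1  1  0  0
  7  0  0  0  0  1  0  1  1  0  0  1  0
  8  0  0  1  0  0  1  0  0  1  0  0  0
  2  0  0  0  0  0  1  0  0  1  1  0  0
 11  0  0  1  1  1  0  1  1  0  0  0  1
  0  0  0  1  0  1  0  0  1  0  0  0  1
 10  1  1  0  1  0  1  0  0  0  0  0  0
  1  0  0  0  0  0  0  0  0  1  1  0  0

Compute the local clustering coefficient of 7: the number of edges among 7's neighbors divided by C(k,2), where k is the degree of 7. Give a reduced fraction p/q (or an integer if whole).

7's neighbors: 2, 8, 9, and 10 (k = 4).
Possible neighbor pairs: C(4,2) = 6. Edges among them: none → e = 0.
Clustering(7) = 0/6 = 0.

0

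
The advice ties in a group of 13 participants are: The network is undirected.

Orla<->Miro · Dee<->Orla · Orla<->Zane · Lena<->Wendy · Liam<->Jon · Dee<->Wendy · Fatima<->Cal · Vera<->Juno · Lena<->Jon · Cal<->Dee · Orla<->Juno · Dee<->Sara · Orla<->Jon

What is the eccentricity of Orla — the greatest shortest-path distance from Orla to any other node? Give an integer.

Distances from Orla: Cal:2, Dee:1, Fatima:3, Jon:1, Juno:1, Lena:2, Liam:2, Miro:1, Sara:2, Vera:2, Wendy:2, Zane:1.
The largest is 3 (to Fatima), so the eccentricity of Orla is 3.

3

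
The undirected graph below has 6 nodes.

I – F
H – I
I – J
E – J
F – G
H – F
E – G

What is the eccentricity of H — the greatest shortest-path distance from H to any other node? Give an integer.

3

Distances from H: E:3, F:1, G:2, I:1, J:2.
The largest is 3 (to E), so the eccentricity of H is 3.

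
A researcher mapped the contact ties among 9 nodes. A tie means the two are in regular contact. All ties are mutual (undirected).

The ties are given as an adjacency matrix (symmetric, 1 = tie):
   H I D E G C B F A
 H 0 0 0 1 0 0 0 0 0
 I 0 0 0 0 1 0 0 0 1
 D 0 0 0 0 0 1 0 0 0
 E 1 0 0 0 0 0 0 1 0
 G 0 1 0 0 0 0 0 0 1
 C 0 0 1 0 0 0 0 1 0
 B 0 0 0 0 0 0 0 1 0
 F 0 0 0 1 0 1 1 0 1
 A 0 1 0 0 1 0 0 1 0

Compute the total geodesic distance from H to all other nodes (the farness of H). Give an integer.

Distances from H: A:3, B:3, C:3, D:4, E:1, F:2, G:4, I:4.
Sum = 3 + 3 + 3 + 4 + 1 + 2 + 4 + 4 = 24.

24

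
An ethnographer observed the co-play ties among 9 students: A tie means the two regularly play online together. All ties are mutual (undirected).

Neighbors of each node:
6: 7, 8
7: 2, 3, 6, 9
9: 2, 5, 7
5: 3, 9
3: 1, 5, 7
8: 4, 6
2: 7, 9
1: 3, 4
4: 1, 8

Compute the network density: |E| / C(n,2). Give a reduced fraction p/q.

There are 11 edges and 9 nodes, so the maximum possible is C(9,2) = 36.
Density = 11/36.

11/36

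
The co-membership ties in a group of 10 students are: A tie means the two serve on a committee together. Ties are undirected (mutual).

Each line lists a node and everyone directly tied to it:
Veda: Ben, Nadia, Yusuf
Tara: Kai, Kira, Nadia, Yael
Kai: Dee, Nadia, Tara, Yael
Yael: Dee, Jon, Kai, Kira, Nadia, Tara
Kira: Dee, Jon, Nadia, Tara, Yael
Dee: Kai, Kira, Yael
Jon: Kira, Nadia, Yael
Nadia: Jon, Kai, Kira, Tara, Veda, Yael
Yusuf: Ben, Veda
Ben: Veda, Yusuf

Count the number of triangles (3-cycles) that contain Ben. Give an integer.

1

Ben's neighbors: Veda and Yusuf.
Neighbor pairs that are themselves tied: Ben–Veda–Yusuf. Each forms one triangle with Ben, for 1 in total.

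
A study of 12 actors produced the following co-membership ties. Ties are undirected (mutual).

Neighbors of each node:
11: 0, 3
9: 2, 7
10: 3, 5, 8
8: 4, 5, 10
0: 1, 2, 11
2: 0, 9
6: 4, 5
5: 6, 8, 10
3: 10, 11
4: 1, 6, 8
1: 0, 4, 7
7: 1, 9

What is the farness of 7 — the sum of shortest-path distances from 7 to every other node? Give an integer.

29

Distances from 7: 0:2, 1:1, 2:2, 3:4, 4:2, 5:4, 6:3, 8:3, 9:1, 10:4, 11:3.
Sum = 2 + 1 + 2 + 4 + 2 + 4 + 3 + 3 + 1 + 4 + 3 = 29.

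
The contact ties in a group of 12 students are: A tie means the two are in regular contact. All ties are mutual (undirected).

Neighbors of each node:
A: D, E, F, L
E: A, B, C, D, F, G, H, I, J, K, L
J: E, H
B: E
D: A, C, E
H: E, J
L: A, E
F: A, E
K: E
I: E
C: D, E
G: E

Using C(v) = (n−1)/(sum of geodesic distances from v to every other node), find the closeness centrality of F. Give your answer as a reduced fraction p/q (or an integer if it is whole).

Distances from F: A:1, B:2, C:2, D:2, E:1, G:2, H:2, I:2, J:2, K:2, L:2. Sum = 20.
n = 12, so closeness = 11/20.

11/20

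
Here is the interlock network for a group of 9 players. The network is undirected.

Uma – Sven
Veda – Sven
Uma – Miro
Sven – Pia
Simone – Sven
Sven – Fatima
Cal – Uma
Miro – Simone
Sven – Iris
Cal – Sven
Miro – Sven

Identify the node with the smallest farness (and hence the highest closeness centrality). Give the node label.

Farness (sum of distances to all others) for each node — Cal:14, Fatima:15, Iris:15, Miro:13, Pia:15, Simone:14, Sven:8, Uma:13, Veda:15.
The smallest farness is 8, for Sven, so Sven has the highest closeness.

Sven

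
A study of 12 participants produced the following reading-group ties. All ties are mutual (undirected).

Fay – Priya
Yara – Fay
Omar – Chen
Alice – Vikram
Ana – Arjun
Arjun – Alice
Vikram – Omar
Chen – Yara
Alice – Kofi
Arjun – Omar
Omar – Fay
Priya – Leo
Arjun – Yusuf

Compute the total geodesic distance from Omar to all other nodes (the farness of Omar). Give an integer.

Distances from Omar: Alice:2, Ana:2, Arjun:1, Chen:1, Fay:1, Kofi:3, Leo:3, Priya:2, Vikram:1, Yara:2, Yusuf:2.
Sum = 2 + 2 + 1 + 1 + 1 + 3 + 3 + 2 + 1 + 2 + 2 = 20.

20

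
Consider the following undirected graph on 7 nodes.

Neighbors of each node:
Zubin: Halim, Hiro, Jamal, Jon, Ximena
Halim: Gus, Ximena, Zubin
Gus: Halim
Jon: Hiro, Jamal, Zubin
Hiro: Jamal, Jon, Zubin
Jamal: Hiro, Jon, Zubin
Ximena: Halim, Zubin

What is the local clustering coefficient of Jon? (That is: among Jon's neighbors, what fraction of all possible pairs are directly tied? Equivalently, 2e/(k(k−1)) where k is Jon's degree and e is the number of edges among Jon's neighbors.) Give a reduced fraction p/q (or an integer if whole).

Jon's neighbors: Hiro, Jamal, and Zubin (k = 3).
Possible neighbor pairs: C(3,2) = 3. Edges among them: Hiro–Jamal, Hiro–Zubin, Jamal–Zubin → e = 3.
Clustering(Jon) = 3/3 = 1.

1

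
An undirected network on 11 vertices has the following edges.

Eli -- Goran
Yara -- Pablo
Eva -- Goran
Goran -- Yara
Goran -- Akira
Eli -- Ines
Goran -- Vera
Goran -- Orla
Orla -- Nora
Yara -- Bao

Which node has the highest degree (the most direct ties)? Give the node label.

Degrees — Akira:1, Bao:1, Eli:2, Eva:1, Goran:6, Ines:1, Nora:1, Orla:2, Pablo:1, Vera:1, Yara:3.
The maximum is 6, attained only by Goran.

Goran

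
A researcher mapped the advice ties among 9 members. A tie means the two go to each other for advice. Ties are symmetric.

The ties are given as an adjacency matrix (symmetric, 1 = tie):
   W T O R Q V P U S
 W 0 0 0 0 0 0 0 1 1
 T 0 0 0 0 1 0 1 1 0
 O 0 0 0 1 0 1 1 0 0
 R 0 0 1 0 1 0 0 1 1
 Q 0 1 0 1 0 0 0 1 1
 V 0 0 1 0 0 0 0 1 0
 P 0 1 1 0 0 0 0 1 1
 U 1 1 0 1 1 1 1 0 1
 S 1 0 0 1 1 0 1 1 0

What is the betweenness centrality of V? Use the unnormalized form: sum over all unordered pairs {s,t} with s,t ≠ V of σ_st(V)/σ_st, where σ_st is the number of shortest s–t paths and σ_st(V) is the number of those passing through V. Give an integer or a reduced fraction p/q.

Pairs whose geodesics pass through V — W–O: 1/5; O–U: 1/3.
All other pairs contribute 0.
Summing the contributions gives betweenness(V) = 8/15.

8/15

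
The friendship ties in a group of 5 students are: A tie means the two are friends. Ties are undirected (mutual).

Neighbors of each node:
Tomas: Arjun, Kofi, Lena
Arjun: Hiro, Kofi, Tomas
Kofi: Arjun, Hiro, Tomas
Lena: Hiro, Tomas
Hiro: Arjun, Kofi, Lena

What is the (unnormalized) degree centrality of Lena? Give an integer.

2

Lena is directly tied to Hiro and Tomas. That is 2 neighbors, so the degree of Lena is 2.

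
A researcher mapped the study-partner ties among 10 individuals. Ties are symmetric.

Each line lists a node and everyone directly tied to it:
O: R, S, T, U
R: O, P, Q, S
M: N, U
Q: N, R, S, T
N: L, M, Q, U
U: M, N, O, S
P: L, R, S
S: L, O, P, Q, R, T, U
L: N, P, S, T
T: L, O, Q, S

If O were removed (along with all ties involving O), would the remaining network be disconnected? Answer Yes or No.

Even without O, every remaining node can still reach every other (the residual graph is connected), so O is not a cut vertex.

No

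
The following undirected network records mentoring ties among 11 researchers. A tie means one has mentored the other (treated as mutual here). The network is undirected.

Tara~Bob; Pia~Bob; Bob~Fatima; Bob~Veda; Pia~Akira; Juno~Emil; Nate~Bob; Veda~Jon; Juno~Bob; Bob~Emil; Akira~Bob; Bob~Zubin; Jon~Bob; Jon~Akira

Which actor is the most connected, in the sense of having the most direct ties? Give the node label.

Bob

Degrees — Akira:3, Bob:10, Emil:2, Fatima:1, Jon:3, Juno:2, Nate:1, Pia:2, Tara:1, Veda:2, Zubin:1.
The maximum is 10, attained only by Bob.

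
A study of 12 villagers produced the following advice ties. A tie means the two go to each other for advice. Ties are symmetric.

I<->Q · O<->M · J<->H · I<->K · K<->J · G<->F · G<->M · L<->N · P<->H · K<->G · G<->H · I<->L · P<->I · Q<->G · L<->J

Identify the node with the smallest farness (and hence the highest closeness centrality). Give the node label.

Farness (sum of distances to all others) for each node — F:30, G:20, H:21, I:22, J:24, K:21, L:27, M:28, N:37, O:38, P:25, Q:23.
The smallest farness is 20, for G, so G has the highest closeness.

G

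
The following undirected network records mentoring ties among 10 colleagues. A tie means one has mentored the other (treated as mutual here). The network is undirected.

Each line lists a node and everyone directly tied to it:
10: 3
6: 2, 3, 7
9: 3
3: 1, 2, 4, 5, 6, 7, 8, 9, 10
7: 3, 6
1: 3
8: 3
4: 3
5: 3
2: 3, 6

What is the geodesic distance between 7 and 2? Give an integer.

One shortest route is 7 – 3 – 2, which uses 2 edges, and 7 and 2 are not directly tied, so nothing shorter exists. So d(7,2) = 2.

2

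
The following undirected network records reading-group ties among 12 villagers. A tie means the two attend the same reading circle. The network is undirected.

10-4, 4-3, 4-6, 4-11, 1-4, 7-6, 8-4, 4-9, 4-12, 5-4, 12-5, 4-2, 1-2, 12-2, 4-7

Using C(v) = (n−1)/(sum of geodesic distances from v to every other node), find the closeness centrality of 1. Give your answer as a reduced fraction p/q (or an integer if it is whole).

11/20

Distances from 1: 2:1, 3:2, 4:1, 5:2, 6:2, 7:2, 8:2, 9:2, 10:2, 11:2, 12:2. Sum = 20.
n = 12, so closeness = 11/20.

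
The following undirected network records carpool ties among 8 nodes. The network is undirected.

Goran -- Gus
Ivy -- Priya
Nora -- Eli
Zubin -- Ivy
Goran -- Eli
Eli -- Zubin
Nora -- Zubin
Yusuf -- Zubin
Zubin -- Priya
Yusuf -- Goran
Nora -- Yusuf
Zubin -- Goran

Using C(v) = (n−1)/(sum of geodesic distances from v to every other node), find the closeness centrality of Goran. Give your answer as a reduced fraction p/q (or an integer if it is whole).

7/10

Distances from Goran: Eli:1, Gus:1, Ivy:2, Nora:2, Priya:2, Yusuf:1, Zubin:1. Sum = 10.
n = 8, so closeness = 7/10.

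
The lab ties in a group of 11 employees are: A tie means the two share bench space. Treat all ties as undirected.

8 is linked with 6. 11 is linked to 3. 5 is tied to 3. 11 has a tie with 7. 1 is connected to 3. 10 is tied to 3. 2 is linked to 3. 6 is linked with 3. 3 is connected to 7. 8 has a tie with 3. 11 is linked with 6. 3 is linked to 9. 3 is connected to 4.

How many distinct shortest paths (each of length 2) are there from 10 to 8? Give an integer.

The shortest distance is 2, and the only length-2 path is 10–3–8. So there is exactly 1 shortest path.

1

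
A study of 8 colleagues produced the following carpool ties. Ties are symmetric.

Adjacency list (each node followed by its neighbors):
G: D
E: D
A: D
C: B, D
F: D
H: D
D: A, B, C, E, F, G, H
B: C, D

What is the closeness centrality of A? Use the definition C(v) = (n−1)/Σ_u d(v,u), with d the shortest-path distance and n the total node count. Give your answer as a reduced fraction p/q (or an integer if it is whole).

7/13

Distances from A: B:2, C:2, D:1, E:2, F:2, G:2, H:2. Sum = 13.
n = 8, so closeness = 7/13.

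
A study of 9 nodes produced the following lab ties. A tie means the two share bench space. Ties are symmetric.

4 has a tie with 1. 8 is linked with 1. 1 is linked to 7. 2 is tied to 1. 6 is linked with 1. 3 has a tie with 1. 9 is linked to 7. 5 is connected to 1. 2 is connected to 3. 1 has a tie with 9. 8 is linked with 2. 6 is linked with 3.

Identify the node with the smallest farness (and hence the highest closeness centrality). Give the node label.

1

Farness (sum of distances to all others) for each node — 1:8, 2:13, 3:13, 4:15, 5:15, 6:14, 7:14, 8:14, 9:14.
The smallest farness is 8, for 1, so 1 has the highest closeness.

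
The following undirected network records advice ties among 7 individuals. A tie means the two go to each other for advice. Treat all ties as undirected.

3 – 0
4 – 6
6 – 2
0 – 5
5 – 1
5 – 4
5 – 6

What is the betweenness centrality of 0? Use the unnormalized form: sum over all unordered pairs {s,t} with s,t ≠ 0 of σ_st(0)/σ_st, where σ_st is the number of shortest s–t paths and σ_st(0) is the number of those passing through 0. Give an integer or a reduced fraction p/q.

Pairs whose geodesics pass through 0 — 2–3: 1; 4–3: 1; 6–3: 1; 1–3: 1; 5–3: 1.
All other pairs contribute 0.
Summing the contributions gives betweenness(0) = 5.

5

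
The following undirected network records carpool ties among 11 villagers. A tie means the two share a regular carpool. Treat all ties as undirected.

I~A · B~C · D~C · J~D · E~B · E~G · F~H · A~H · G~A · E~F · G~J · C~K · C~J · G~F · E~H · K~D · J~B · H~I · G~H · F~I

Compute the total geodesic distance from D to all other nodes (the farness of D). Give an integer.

23

Distances from D: A:3, B:2, C:1, E:3, F:3, G:2, H:3, I:4, J:1, K:1.
Sum = 3 + 2 + 1 + 3 + 3 + 2 + 3 + 4 + 1 + 1 = 23.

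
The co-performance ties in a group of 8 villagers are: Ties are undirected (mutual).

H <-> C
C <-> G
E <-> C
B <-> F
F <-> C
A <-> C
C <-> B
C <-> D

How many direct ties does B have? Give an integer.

B is directly tied to C and F. That is 2 neighbors, so the degree of B is 2.

2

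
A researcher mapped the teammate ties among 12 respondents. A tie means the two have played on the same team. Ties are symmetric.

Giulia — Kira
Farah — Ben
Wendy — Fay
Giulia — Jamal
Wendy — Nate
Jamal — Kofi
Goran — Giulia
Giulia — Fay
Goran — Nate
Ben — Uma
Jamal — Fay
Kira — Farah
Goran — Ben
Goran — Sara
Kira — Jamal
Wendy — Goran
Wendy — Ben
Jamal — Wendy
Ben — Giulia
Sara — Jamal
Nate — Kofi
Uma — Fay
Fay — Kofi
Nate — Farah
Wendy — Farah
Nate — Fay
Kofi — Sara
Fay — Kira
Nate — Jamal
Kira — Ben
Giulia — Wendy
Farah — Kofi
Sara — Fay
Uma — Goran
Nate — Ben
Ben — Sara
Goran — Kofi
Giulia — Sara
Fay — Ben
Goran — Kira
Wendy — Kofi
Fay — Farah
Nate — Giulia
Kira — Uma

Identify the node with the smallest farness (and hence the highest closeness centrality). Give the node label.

Farness (sum of distances to all others) for each node — Ben:13, Farah:16, Fay:12, Giulia:14, Goran:14, Jamal:15, Kira:15, Kofi:15, Nate:14, Sara:16, Uma:18, Wendy:14.
The smallest farness is 12, for Fay, so Fay has the highest closeness.

Fay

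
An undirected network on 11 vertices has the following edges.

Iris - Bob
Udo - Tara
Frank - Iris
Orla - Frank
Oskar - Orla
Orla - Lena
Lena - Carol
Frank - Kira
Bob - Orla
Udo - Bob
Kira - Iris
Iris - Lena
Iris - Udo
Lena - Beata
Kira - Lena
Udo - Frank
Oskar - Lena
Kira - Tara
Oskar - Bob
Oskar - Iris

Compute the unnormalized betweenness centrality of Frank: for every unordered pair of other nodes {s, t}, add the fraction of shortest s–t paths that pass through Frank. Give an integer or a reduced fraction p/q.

Pairs whose geodesics pass through Frank — Tara–Orla: 2/4; Kira–Udo: 1/3; Kira–Orla: 1/2; Udo–Orla: 1/2; Orla–Iris: 1/4.
All other pairs contribute 0.
Summing the contributions gives betweenness(Frank) = 25/12.

25/12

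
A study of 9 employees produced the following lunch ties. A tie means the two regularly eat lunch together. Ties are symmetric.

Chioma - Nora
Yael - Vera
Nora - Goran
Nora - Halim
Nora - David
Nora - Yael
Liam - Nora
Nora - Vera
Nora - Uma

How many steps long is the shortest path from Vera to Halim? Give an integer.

One shortest route is Vera – Nora – Halim, which uses 2 edges, and Vera and Halim are not directly tied, so nothing shorter exists. So d(Vera,Halim) = 2.

2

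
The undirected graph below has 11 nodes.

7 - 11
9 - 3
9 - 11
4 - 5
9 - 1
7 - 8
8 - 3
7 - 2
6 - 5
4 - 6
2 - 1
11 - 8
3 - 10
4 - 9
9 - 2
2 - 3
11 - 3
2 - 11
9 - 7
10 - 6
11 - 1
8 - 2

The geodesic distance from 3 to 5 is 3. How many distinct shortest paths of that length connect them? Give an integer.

The shortest distance is 3. The length-3 paths are: 3–10–6–5; 3–9–4–5.
That gives 2 distinct shortest paths.

2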